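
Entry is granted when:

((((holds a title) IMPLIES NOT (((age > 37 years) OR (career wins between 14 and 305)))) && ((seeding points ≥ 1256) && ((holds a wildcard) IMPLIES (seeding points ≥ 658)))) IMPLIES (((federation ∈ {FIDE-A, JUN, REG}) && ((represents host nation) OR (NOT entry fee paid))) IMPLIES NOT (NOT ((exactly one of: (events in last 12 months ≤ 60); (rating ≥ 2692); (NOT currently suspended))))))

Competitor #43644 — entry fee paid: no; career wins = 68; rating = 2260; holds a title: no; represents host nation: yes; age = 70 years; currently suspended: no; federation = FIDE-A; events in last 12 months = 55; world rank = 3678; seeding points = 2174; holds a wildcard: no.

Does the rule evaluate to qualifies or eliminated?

Atomic conditions:
  holds a title: no → false
  age > 37 years: 70 > 37 is true
  career wins between 14 and 305: 68 in [14, 305] is true
  seeding points ≥ 1256: 2174 ≥ 1256 is true
  holds a wildcard: no → false
  seeding points ≥ 658: 2174 ≥ 658 is true
  federation ∈ {FIDE-A, JUN, REG}: FIDE-A is in the set → true
  represents host nation: yes → true
  NOT entry fee paid: no → true
  events in last 12 months ≤ 60: 55 ≤ 60 is true
  rating ≥ 2692: 2260 ≥ 2692 is false
  NOT currently suspended: no → true
Combine:
[1.1.2.1] true OR true = true
[1.1.2] NOT true = false
[1.1] false → false (antecedent false ⇒ implication holds) = true
[1.2.2] false → true (antecedent false ⇒ implication holds) = true
[1.2] true AND true = true
[1] true AND true = true
[2.1.2] true OR true = true
[2.1] true AND true = true
[2.2.1.1] exactly-one(true, false, true) = false
[2.2.1] NOT false = true
[2.2] NOT true = false
[2] true → false = false
[root] true → false = false
Overall: false → eliminated

Eliminated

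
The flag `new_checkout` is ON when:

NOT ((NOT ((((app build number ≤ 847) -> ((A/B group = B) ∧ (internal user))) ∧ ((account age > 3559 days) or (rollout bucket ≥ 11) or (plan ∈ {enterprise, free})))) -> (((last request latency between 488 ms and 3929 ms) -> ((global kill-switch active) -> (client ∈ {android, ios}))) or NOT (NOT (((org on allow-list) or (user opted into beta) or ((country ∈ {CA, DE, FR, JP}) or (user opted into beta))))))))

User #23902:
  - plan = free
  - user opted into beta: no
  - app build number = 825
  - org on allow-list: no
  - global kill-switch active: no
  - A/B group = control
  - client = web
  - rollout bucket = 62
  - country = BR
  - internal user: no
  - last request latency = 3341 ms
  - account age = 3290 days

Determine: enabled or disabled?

Disabled

Atomic conditions:
  app build number ≤ 847: 825 ≤ 847 is true
  A/B group = B: control == B is false
  internal user: no → false
  account age > 3559 days: 3290 > 3559 is false
  rollout bucket ≥ 11: 62 ≥ 11 is true
  plan ∈ {enterprise, free}: free is in the set → true
  last request latency between 488 ms and 3929 ms: 3341 in [488, 3929] is true
  global kill-switch active: no → false
  client ∈ {android, ios}: web is not in the set → false
  org on allow-list: no → false
  user opted into beta: no → false
  country ∈ {CA, DE, FR, JP}: BR is not in the set → false
Combine:
[1.1.1.1.2] false AND false = false
[1.1.1.1] true → false = false
[1.1.1.2] false OR true OR true = true
[1.1.1] false AND true = false
[1.1] NOT false = true
[1.2.1.2] false → false (antecedent false ⇒ implication holds) = true
[1.2.1] true → true = true
[1.2.2.1.1.3] false OR false = false
[1.2.2.1.1] false OR false OR false = false
[1.2.2.1] NOT false = true
[1.2.2] NOT true = false
[1.2] true OR false = true
[1] true → true = true
[root] NOT true = false
Overall: false → disabled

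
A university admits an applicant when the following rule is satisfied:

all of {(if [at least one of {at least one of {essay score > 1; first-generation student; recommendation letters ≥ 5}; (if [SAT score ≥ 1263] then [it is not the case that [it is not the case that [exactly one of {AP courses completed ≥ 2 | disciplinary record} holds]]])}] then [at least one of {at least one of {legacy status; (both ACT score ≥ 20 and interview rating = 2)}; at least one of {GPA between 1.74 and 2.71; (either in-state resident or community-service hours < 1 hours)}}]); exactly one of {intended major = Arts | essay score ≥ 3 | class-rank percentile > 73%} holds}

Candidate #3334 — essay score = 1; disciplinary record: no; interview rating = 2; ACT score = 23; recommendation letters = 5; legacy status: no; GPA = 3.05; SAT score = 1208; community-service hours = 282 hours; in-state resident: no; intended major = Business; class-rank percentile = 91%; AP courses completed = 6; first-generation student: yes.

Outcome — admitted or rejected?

Atomic conditions:
  essay score > 1: 1 > 1 is false
  first-generation student: yes → true
  recommendation letters ≥ 5: 5 ≥ 5 is true
  SAT score ≥ 1263: 1208 ≥ 1263 is false
  AP courses completed ≥ 2: 6 ≥ 2 is true
  disciplinary record: no → false
  legacy status: no → false
  ACT score ≥ 20: 23 ≥ 20 is true
  interview rating = 2: 2 == 2 is true
  GPA between 1.74 and 2.71: 3.05 in [1.74, 2.71] is false
  in-state resident: no → false
  community-service hours < 1 hours: 282 < 1 is false
  intended major = Arts: Business == Arts is false
  essay score ≥ 3: 1 ≥ 3 is false
  class-rank percentile > 73%: 91 > 73 is true
Combine:
[1.1.1] false OR true OR true = true
[1.1.2.2.1.1] exactly-one(true, false) = true
[1.1.2.2.1] NOT true = false
[1.1.2.2] NOT false = true
[1.1.2] false → true (antecedent false ⇒ implication holds) = true
[1.1] true OR true = true
[1.2.1.2] true AND true = true
[1.2.1] false OR true = true
[1.2.2.2] false OR false = false
[1.2.2] false OR false = false
[1.2] true OR false = true
[1] true → true = true
[2] exactly-one(false, false, true) = true
[root] true AND true = true
Overall: true → admitted

Admitted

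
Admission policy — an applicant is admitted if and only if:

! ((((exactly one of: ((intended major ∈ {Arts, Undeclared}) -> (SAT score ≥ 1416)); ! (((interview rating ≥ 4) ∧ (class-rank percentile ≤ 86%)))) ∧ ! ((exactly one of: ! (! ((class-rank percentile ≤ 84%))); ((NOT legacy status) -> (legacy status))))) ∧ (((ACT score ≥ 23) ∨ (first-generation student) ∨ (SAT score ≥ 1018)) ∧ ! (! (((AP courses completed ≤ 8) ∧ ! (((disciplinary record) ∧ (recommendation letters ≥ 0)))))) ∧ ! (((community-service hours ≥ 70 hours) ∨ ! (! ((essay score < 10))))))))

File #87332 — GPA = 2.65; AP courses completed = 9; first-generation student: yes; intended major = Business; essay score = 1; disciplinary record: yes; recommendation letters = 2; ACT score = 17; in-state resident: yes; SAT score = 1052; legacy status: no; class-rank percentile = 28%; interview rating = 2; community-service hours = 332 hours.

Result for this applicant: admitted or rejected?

Atomic conditions:
  intended major ∈ {Arts, Undeclared}: Business is not in the set → false
  SAT score ≥ 1416: 1052 ≥ 1416 is false
  interview rating ≥ 4: 2 ≥ 4 is false
  class-rank percentile ≤ 86%: 28 ≤ 86 is true
  class-rank percentile ≤ 84%: 28 ≤ 84 is true
  NOT legacy status: no → true
  legacy status: no → false
  ACT score ≥ 23: 17 ≥ 23 is false
  first-generation student: yes → true
  SAT score ≥ 1018: 1052 ≥ 1018 is true
  AP courses completed ≤ 8: 9 ≤ 8 is false
  disciplinary record: yes → true
  recommendation letters ≥ 0: 2 ≥ 0 is true
  community-service hours ≥ 70 hours: 332 ≥ 70 is true
  essay score < 10: 1 < 10 is true
Combine:
[1.1.1.1] false → false (antecedent false ⇒ implication holds) = true
[1.1.1.2.1] false AND true = false
[1.1.1.2] NOT false = true
[1.1.1] exactly-one(true, true) = false
[1.1.2.1.1.1] NOT true = false
[1.1.2.1.1] NOT false = true
[1.1.2.1.2] true → false = false
[1.1.2.1] exactly-one(true, false) = true
[1.1.2] NOT true = false
[1.1] false AND false = false
[1.2.1] false OR true OR true = true
[1.2.2.1.1.2.1] true AND true = true
[1.2.2.1.1.2] NOT true = false
[1.2.2.1.1] false AND false = false
[1.2.2.1] NOT false = true
[1.2.2] NOT true = false
[1.2.3.1.2.1] NOT true = false
[1.2.3.1.2] NOT false = true
[1.2.3.1] true OR true = true
[1.2.3] NOT true = false
[1.2] true AND false AND false = false
[1] false AND false = false
[root] NOT false = true
Overall: true → admitted

Admitted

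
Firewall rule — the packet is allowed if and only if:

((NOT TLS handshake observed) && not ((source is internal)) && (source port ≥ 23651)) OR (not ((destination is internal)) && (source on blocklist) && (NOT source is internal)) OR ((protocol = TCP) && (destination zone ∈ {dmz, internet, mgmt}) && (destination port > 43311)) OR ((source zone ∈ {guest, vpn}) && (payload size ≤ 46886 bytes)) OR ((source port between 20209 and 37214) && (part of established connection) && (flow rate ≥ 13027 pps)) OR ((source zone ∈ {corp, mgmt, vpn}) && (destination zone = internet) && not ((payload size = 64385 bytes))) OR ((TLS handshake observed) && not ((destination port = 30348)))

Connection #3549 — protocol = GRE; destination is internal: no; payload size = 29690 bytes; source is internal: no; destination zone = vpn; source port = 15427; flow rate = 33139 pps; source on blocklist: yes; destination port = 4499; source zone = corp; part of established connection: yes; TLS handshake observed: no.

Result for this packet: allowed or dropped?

Allowed

Atomic conditions:
  NOT TLS handshake observed: no → true
  source is internal: no → false
  source port ≥ 23651: 15427 ≥ 23651 is false
  destination is internal: no → false
  source on blocklist: yes → true
  NOT source is internal: no → true
  protocol = TCP: GRE == TCP is false
  destination zone ∈ {dmz, internet, mgmt}: vpn is not in the set → false
  destination port > 43311: 4499 > 43311 is false
  source zone ∈ {guest, vpn}: corp is not in the set → false
  payload size ≤ 46886 bytes: 29690 ≤ 46886 is true
  source port between 20209 and 37214: 15427 in [20209, 37214] is false
  part of established connection: yes → true
  flow rate ≥ 13027 pps: 33139 ≥ 13027 is true
  source zone ∈ {corp, mgmt, vpn}: corp is in the set → true
  destination zone = internet: vpn == internet is false
  payload size = 64385 bytes: 29690 == 64385 is false
  TLS handshake observed: no → false
  destination port = 30348: 4499 == 30348 is false
Combine:
[1.2] NOT false = true
[1] true AND true AND false = false
[2.1] NOT false = true
[2] true AND true AND true = true
[3] false AND false AND false = false
[4] false AND true = false
[5] false AND true AND true = false
[6.3] NOT false = true
[6] true AND false AND true = false
[7.2] NOT false = true
[7] false AND true = false
[root] false OR true OR false OR false OR false OR false OR false = true
Overall: true → allowed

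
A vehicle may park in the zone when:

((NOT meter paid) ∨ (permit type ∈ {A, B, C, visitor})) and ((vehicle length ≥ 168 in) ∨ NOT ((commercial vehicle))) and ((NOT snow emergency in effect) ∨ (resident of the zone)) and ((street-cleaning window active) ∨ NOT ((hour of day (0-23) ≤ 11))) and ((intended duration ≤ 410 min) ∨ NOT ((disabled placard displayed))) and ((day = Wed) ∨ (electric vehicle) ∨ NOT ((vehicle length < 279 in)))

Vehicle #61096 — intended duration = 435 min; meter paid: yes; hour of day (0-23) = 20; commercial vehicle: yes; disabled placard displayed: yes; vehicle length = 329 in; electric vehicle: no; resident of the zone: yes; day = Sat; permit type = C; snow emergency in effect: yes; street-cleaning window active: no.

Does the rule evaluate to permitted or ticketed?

Atomic conditions:
  NOT meter paid: yes → false
  permit type ∈ {A, B, C, visitor}: C is in the set → true
  vehicle length ≥ 168 in: 329 ≥ 168 is true
  commercial vehicle: yes → true
  NOT snow emergency in effect: yes → false
  resident of the zone: yes → true
  street-cleaning window active: no → false
  hour of day (0-23) ≤ 11: 20 ≤ 11 is false
  intended duration ≤ 410 min: 435 ≤ 410 is false
  disabled placard displayed: yes → true
  day = Wed: Sat == Wed is false
  electric vehicle: no → false
  vehicle length < 279 in: 329 < 279 is false
Combine:
[1] false OR true = true
[2.2] NOT true = false
[2] true OR false = true
[3] false OR true = true
[4.2] NOT false = true
[4] false OR true = true
[5.2] NOT true = false
[5] false OR false = false
[6.3] NOT false = true
[6] false OR false OR true = true
[root] true AND true AND true AND true AND false AND true = false
Overall: false → ticketed

Ticketed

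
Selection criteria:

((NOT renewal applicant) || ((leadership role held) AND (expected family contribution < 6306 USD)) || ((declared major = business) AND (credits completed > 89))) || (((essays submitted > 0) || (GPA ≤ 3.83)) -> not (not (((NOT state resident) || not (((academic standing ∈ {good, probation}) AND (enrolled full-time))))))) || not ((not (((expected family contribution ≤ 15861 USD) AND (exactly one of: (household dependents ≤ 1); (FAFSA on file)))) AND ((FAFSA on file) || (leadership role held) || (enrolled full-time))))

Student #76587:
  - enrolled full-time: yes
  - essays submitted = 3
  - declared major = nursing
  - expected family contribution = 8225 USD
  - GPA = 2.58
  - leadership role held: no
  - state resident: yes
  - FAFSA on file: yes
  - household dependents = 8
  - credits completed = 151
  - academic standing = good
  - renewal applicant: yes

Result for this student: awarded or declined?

Awarded

Atomic conditions:
  NOT renewal applicant: yes → false
  leadership role held: no → false
  expected family contribution < 6306 USD: 8225 < 6306 is false
  declared major = business: nursing == business is false
  credits completed > 89: 151 > 89 is true
  essays submitted > 0: 3 > 0 is true
  GPA ≤ 3.83: 2.58 ≤ 3.83 is true
  NOT state resident: yes → false
  academic standing ∈ {good, probation}: good is in the set → true
  enrolled full-time: yes → true
  expected family contribution ≤ 15861 USD: 8225 ≤ 15861 is true
  household dependents ≤ 1: 8 ≤ 1 is false
  FAFSA on file: yes → true
Combine:
[1.2] false AND false = false
[1.3] false AND true = false
[1] false OR false OR false = false
[2.1] true OR true = true
[2.2.1.1.2.1] true AND true = true
[2.2.1.1.2] NOT true = false
[2.2.1.1] false OR false = false
[2.2.1] NOT false = true
[2.2] NOT true = false
[2] true → false = false
[3.1.1.1.2] exactly-one(false, true) = true
[3.1.1.1] true AND true = true
[3.1.1] NOT true = false
[3.1.2] true OR false OR true = true
[3.1] false AND true = false
[3] NOT false = true
[root] false OR false OR true = true
Overall: true → awarded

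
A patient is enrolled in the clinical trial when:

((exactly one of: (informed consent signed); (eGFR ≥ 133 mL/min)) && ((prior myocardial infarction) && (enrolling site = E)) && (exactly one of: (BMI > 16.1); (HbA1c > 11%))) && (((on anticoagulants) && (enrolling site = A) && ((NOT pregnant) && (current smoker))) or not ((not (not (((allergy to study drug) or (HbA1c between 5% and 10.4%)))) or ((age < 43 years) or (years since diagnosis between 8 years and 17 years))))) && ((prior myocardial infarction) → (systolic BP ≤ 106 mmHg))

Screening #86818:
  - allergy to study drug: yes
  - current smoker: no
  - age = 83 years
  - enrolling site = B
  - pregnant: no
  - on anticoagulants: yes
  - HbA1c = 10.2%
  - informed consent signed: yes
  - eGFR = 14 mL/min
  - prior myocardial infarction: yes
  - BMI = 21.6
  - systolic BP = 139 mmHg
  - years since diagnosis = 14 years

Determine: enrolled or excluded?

Atomic conditions:
  informed consent signed: yes → true
  eGFR ≥ 133 mL/min: 14 ≥ 133 is false
  prior myocardial infarction: yes → true
  enrolling site = E: B == E is false
  BMI > 16.1: 21.6 > 16.1 is true
  HbA1c > 11%: 10.2 > 11 is false
  on anticoagulants: yes → true
  enrolling site = A: B == A is false
  NOT pregnant: no → true
  current smoker: no → false
  allergy to study drug: yes → true
  HbA1c between 5% and 10.4%: 10.2 in [5, 10.4] is true
  age < 43 years: 83 < 43 is false
  years since diagnosis between 8 years and 17 years: 14 in [8, 17] is true
  systolic BP ≤ 106 mmHg: 139 ≤ 106 is false
Combine:
[1.1] exactly-one(true, false) = true
[1.2] true AND false = false
[1.3] exactly-one(true, false) = true
[1] true AND false AND true = false
[2.1.3] true AND false = false
[2.1] true AND false AND false = false
[2.2.1.1.1.1] true OR true = true
[2.2.1.1.1] NOT true = false
[2.2.1.1] NOT false = true
[2.2.1.2] false OR true = true
[2.2.1] true OR true = true
[2.2] NOT true = false
[2] false OR false = false
[3] true → false = false
[root] false AND false AND false = false
Overall: false → excluded

Excluded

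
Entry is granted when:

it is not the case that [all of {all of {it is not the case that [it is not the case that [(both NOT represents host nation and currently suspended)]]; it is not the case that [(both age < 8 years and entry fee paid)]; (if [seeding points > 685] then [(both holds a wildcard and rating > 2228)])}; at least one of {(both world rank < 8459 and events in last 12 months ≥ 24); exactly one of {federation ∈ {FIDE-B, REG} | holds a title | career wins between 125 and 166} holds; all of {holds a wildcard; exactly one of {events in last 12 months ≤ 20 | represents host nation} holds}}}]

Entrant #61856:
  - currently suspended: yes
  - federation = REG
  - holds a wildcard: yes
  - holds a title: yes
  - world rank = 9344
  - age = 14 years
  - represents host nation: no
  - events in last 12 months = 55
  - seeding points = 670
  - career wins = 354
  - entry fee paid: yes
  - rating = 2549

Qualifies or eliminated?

Atomic conditions:
  NOT represents host nation: no → true
  currently suspended: yes → true
  age < 8 years: 14 < 8 is false
  entry fee paid: yes → true
  seeding points > 685: 670 > 685 is false
  holds a wildcard: yes → true
  rating > 2228: 2549 > 2228 is true
  world rank < 8459: 9344 < 8459 is false
  events in last 12 months ≥ 24: 55 ≥ 24 is true
  federation ∈ {FIDE-B, REG}: REG is in the set → true
  holds a title: yes → true
  career wins between 125 and 166: 354 in [125, 166] is false
  events in last 12 months ≤ 20: 55 ≤ 20 is false
  represents host nation: no → false
Combine:
[1.1.1.1.1] true AND true = true
[1.1.1.1] NOT true = false
[1.1.1] NOT false = true
[1.1.2.1] false AND true = false
[1.1.2] NOT false = true
[1.1.3.2] true AND true = true
[1.1.3] false → true (antecedent false ⇒ implication holds) = true
[1.1] true AND true AND true = true
[1.2.1] false AND true = false
[1.2.2] exactly-one(true, true, false) = false
[1.2.3.2] exactly-one(false, false) = false
[1.2.3] true AND false = false
[1.2] false OR false OR false = false
[1] true AND false = false
[root] NOT false = true
Overall: true → qualifies

Qualifies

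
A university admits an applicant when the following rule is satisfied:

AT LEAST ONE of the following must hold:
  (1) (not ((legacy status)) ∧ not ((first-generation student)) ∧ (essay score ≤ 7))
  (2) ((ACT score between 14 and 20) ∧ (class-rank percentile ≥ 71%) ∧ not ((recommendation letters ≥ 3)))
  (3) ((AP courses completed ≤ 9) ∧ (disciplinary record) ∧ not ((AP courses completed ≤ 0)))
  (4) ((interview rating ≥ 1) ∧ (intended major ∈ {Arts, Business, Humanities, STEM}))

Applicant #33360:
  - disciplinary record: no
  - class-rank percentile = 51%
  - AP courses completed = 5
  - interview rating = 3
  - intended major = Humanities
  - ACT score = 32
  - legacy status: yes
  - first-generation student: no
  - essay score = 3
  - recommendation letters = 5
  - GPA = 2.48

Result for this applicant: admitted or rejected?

Atomic conditions:
  legacy status: yes → true
  first-generation student: no → false
  essay score ≤ 7: 3 ≤ 7 is true
  ACT score between 14 and 20: 32 in [14, 20] is false
  class-rank percentile ≥ 71%: 51 ≥ 71 is false
  recommendation letters ≥ 3: 5 ≥ 3 is true
  AP courses completed ≤ 9: 5 ≤ 9 is true
  disciplinary record: no → false
  AP courses completed ≤ 0: 5 ≤ 0 is false
  interview rating ≥ 1: 3 ≥ 1 is true
  intended major ∈ {Arts, Business, Humanities, STEM}: Humanities is in the set → true
Combine:
[1.1] NOT true = false
[1.2] NOT false = true
[1] false AND true AND true = false
[2.3] NOT true = false
[2] false AND false AND false = false
[3.3] NOT false = true
[3] true AND false AND true = false
[4] true AND true = true
[root] false OR false OR false OR true = true
Overall: true → admitted

Admitted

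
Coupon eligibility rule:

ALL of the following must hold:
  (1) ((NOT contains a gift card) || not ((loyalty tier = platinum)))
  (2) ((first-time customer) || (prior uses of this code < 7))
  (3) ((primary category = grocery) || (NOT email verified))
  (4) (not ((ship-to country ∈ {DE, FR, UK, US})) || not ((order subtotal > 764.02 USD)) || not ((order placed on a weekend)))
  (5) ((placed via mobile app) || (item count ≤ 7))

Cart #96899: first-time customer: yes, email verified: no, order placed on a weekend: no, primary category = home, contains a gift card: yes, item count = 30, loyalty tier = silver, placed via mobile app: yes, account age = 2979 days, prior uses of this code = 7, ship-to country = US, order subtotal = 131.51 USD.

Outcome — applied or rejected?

Applied

Atomic conditions:
  NOT contains a gift card: yes → false
  loyalty tier = platinum: silver == platinum is false
  first-time customer: yes → true
  prior uses of this code < 7: 7 < 7 is false
  primary category = grocery: home == grocery is false
  NOT email verified: no → true
  ship-to country ∈ {DE, FR, UK, US}: US is in the set → true
  order subtotal > 764.02 USD: 131.51 > 764.02 is false
  order placed on a weekend: no → false
  placed via mobile app: yes → true
  item count ≤ 7: 30 ≤ 7 is false
Combine:
[1.2] NOT false = true
[1] false OR true = true
[2] true OR false = true
[3] false OR true = true
[4.1] NOT true = false
[4.2] NOT false = true
[4.3] NOT false = true
[4] false OR true OR true = true
[5] true OR false = true
[root] true AND true AND true AND true AND true = true
Overall: true → applied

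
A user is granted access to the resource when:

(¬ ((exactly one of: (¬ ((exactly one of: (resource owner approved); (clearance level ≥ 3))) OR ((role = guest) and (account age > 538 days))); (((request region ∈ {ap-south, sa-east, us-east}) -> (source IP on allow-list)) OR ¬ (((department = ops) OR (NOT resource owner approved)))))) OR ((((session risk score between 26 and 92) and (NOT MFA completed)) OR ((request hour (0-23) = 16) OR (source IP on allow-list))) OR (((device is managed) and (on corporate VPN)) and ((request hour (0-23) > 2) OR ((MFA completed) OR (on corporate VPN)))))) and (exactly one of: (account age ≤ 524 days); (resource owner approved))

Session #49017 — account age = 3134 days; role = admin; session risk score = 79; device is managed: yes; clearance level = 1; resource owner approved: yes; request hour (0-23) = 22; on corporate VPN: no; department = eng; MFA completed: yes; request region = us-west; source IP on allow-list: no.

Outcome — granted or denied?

Atomic conditions:
  resource owner approved: yes → true
  clearance level ≥ 3: 1 ≥ 3 is false
  role = guest: admin == guest is false
  account age > 538 days: 3134 > 538 is true
  request region ∈ {ap-south, sa-east, us-east}: us-west is not in the set → false
  source IP on allow-list: no → false
  department = ops: eng == ops is false
  NOT resource owner approved: yes → false
  session risk score between 26 and 92: 79 in [26, 92] is true
  NOT MFA completed: yes → false
  request hour (0-23) = 16: 22 == 16 is false
  device is managed: yes → true
  on corporate VPN: no → false
  request hour (0-23) > 2: 22 > 2 is true
  MFA completed: yes → true
  account age ≤ 524 days: 3134 ≤ 524 is false
Combine:
[1.1.1.1.1.1] exactly-one(true, false) = true
[1.1.1.1.1] NOT true = false
[1.1.1.1.2] false AND true = false
[1.1.1.1] false OR false = false
[1.1.1.2.1] false → false (antecedent false ⇒ implication holds) = true
[1.1.1.2.2.1] false OR false = false
[1.1.1.2.2] NOT false = true
[1.1.1.2] true OR true = true
[1.1.1] exactly-one(false, true) = true
[1.1] NOT true = false
[1.2.1.1] true AND false = false
[1.2.1.2] false OR false = false
[1.2.1] false OR false = false
[1.2.2.1] true AND false = false
[1.2.2.2.2] true OR false = true
[1.2.2.2] true OR true = true
[1.2.2] false AND true = false
[1.2] false OR false = false
[1] false OR false = false
[2] exactly-one(false, true) = true
[root] false AND true = false
Overall: false → denied

Denied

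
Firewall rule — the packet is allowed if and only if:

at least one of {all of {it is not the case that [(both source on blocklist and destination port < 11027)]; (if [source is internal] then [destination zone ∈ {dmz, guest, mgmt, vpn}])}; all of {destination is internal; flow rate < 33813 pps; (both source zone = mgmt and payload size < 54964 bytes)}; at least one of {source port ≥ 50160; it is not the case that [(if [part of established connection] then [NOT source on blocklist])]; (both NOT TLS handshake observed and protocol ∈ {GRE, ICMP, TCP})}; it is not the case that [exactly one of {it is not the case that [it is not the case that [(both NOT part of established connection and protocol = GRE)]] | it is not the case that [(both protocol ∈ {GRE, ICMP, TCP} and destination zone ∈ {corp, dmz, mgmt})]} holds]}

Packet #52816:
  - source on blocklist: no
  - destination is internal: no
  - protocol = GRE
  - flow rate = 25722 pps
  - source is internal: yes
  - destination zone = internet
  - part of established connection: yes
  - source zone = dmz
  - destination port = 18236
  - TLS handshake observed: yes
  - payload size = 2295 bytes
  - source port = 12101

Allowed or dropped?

Dropped

Atomic conditions:
  source on blocklist: no → false
  destination port < 11027: 18236 < 11027 is false
  source is internal: yes → true
  destination zone ∈ {dmz, guest, mgmt, vpn}: internet is not in the set → false
  destination is internal: no → false
  flow rate < 33813 pps: 25722 < 33813 is true
  source zone = mgmt: dmz == mgmt is false
  payload size < 54964 bytes: 2295 < 54964 is true
  source port ≥ 50160: 12101 ≥ 50160 is false
  part of established connection: yes → true
  NOT source on blocklist: no → true
  NOT TLS handshake observed: yes → false
  protocol ∈ {GRE, ICMP, TCP}: GRE is in the set → true
  NOT part of established connection: yes → false
  protocol = GRE: GRE == GRE is true
  destination zone ∈ {corp, dmz, mgmt}: internet is not in the set → false
Combine:
[1.1.1] false AND false = false
[1.1] NOT false = true
[1.2] true → false = false
[1] true AND false = false
[2.3] false AND true = false
[2] false AND true AND false = false
[3.2.1] true → true = true
[3.2] NOT true = false
[3.3] false AND true = false
[3] false OR false OR false = false
[4.1.1.1.1] false AND true = false
[4.1.1.1] NOT false = true
[4.1.1] NOT true = false
[4.1.2.1] true AND false = false
[4.1.2] NOT false = true
[4.1] exactly-one(false, true) = true
[4] NOT true = false
[root] false OR false OR false OR false = false
Overall: false → dropped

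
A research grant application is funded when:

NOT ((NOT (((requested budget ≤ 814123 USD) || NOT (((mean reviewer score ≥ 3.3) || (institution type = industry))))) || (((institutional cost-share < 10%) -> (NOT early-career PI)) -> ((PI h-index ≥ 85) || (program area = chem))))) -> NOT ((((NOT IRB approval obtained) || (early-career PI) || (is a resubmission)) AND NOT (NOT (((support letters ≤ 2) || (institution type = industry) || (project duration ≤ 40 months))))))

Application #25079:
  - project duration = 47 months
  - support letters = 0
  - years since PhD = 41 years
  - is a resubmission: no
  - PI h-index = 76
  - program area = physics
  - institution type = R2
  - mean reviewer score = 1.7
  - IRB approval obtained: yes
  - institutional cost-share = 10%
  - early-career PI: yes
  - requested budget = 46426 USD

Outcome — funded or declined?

Atomic conditions:
  requested budget ≤ 814123 USD: 46426 ≤ 814123 is true
  mean reviewer score ≥ 3.3: 1.7 ≥ 3.3 is false
  institution type = industry: R2 == industry is false
  institutional cost-share < 10%: 10 < 10 is false
  NOT early-career PI: yes → false
  PI h-index ≥ 85: 76 ≥ 85 is false
  program area = chem: physics == chem is false
  NOT IRB approval obtained: yes → false
  early-career PI: yes → true
  is a resubmission: no → false
  support letters ≤ 2: 0 ≤ 2 is true
  project duration ≤ 40 months: 47 ≤ 40 is false
Combine:
[1.1.1.1.2.1] false OR false = false
[1.1.1.1.2] NOT false = true
[1.1.1.1] true OR true = true
[1.1.1] NOT true = false
[1.1.2.1] false → false (antecedent false ⇒ implication holds) = true
[1.1.2.2] false OR false = false
[1.1.2] true → false = false
[1.1] false OR false = false
[1] NOT false = true
[2.1.1] false OR true OR false = true
[2.1.2.1.1] true OR false OR false = true
[2.1.2.1] NOT true = false
[2.1.2] NOT false = true
[2.1] true AND true = true
[2] NOT true = false
[root] true → false = false
Overall: false → declined

Declined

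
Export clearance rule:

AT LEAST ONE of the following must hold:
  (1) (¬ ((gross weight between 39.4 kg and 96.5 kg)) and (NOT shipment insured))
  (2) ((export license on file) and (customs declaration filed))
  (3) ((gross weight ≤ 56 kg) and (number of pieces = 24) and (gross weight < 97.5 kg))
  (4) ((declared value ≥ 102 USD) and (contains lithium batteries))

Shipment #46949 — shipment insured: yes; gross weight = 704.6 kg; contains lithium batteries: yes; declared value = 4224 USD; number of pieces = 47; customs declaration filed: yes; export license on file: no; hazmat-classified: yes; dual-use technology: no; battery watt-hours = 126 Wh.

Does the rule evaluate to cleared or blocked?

Cleared

Atomic conditions:
  gross weight between 39.4 kg and 96.5 kg: 704.6 in [39.4, 96.5] is false
  NOT shipment insured: yes → false
  export license on file: no → false
  customs declaration filed: yes → true
  gross weight ≤ 56 kg: 704.6 ≤ 56 is false
  number of pieces = 24: 47 == 24 is false
  gross weight < 97.5 kg: 704.6 < 97.5 is false
  declared value ≥ 102 USD: 4224 ≥ 102 is true
  contains lithium batteries: yes → true
Combine:
[1.1] NOT false = true
[1] true AND false = false
[2] false AND true = false
[3] false AND false AND false = false
[4] true AND true = true
[root] false OR false OR false OR true = true
Overall: true → cleared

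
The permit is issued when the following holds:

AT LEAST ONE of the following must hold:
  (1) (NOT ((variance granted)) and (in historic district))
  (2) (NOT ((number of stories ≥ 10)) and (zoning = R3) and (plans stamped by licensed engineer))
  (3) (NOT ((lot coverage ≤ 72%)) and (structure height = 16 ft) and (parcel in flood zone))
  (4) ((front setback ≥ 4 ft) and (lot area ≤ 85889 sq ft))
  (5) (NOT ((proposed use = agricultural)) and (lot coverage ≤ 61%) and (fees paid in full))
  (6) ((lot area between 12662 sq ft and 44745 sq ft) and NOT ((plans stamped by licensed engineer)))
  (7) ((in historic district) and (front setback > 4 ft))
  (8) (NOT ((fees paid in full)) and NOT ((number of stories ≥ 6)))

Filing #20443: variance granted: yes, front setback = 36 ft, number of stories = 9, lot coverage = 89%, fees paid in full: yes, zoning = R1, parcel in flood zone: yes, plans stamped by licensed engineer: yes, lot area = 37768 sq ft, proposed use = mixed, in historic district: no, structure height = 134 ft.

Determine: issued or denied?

Issued

Atomic conditions:
  variance granted: yes → true
  in historic district: no → false
  number of stories ≥ 10: 9 ≥ 10 is false
  zoning = R3: R1 == R3 is false
  plans stamped by licensed engineer: yes → true
  lot coverage ≤ 72%: 89 ≤ 72 is false
  structure height = 16 ft: 134 == 16 is false
  parcel in flood zone: yes → true
  front setback ≥ 4 ft: 36 ≥ 4 is true
  lot area ≤ 85889 sq ft: 37768 ≤ 85889 is true
  proposed use = agricultural: mixed == agricultural is false
  lot coverage ≤ 61%: 89 ≤ 61 is false
  fees paid in full: yes → true
  lot area between 12662 sq ft and 44745 sq ft: 37768 in [12662, 44745] is true
  front setback > 4 ft: 36 > 4 is true
  number of stories ≥ 6: 9 ≥ 6 is true
Combine:
[1.1] NOT true = false
[1] false AND false = false
[2.1] NOT false = true
[2] true AND false AND true = false
[3.1] NOT false = true
[3] true AND false AND true = false
[4] true AND true = true
[5.1] NOT false = true
[5] true AND false AND true = false
[6.2] NOT true = false
[6] true AND false = false
[7] false AND true = false
[8.1] NOT true = false
[8.2] NOT true = false
[8] false AND false = false
[root] false OR false OR false OR true OR false OR false OR false OR false = true
Overall: true → issued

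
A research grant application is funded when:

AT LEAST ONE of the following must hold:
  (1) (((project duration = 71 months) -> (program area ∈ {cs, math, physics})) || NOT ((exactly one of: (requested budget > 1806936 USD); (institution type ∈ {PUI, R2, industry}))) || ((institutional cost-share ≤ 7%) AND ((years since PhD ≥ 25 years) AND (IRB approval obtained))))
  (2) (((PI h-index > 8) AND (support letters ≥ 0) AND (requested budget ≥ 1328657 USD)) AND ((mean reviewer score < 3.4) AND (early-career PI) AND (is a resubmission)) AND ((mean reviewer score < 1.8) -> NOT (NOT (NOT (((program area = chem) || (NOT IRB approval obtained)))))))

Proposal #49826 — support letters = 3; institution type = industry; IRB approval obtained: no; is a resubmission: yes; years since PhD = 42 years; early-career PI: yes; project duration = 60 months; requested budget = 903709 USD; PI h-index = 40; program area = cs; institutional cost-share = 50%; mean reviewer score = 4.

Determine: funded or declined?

Funded

Atomic conditions:
  project duration = 71 months: 60 == 71 is false
  program area ∈ {cs, math, physics}: cs is in the set → true
  requested budget > 1806936 USD: 903709 > 1806936 is false
  institution type ∈ {PUI, R2, industry}: industry is in the set → true
  institutional cost-share ≤ 7%: 50 ≤ 7 is false
  years since PhD ≥ 25 years: 42 ≥ 25 is true
  IRB approval obtained: no → false
  PI h-index > 8: 40 > 8 is true
  support letters ≥ 0: 3 ≥ 0 is true
  requested budget ≥ 1328657 USD: 903709 ≥ 1328657 is false
  mean reviewer score < 3.4: 4 < 3.4 is false
  early-career PI: yes → true
  is a resubmission: yes → true
  mean reviewer score < 1.8: 4 < 1.8 is false
  program area = chem: cs == chem is false
  NOT IRB approval obtained: no → true
Combine:
[1.1] false → true (antecedent false ⇒ implication holds) = true
[1.2.1] exactly-one(false, true) = true
[1.2] NOT true = false
[1.3.2] true AND false = false
[1.3] false AND false = false
[1] true OR false OR false = true
[2.1] true AND true AND false = false
[2.2] false AND true AND true = false
[2.3.2.1.1.1] false OR true = true
[2.3.2.1.1] NOT true = false
[2.3.2.1] NOT false = true
[2.3.2] NOT true = false
[2.3] false → false (antecedent false ⇒ implication holds) = true
[2] false AND false AND true = false
[root] true OR false = true
Overall: true → funded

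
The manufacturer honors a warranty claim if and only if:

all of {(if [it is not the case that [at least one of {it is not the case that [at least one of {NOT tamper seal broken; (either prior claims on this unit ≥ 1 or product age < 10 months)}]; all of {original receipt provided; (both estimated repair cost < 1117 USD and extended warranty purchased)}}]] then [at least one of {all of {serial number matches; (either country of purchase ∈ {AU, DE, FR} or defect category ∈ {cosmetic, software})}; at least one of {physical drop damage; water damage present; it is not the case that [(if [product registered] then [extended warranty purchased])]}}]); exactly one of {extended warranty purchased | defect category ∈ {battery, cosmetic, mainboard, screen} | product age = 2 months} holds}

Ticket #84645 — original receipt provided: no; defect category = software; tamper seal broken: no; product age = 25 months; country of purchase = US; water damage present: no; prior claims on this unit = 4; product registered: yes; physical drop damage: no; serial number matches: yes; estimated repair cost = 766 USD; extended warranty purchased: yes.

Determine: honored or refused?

Honored

Atomic conditions:
  NOT tamper seal broken: no → true
  prior claims on this unit ≥ 1: 4 ≥ 1 is true
  product age < 10 months: 25 < 10 is false
  original receipt provided: no → false
  estimated repair cost < 1117 USD: 766 < 1117 is true
  extended warranty purchased: yes → true
  serial number matches: yes → true
  country of purchase ∈ {AU, DE, FR}: US is not in the set → false
  defect category ∈ {cosmetic, software}: software is in the set → true
  physical drop damage: no → false
  water damage present: no → false
  product registered: yes → true
  defect category ∈ {battery, cosmetic, mainboard, screen}: software is not in the set → false
  product age = 2 months: 25 == 2 is false
Combine:
[1.1.1.1.1.2] true OR false = true
[1.1.1.1.1] true OR true = true
[1.1.1.1] NOT true = false
[1.1.1.2.2] true AND true = true
[1.1.1.2] false AND true = false
[1.1.1] false OR false = false
[1.1] NOT false = true
[1.2.1.2] false OR true = true
[1.2.1] true AND true = true
[1.2.2.3.1] true → true = true
[1.2.2.3] NOT true = false
[1.2.2] false OR false OR false = false
[1.2] true OR false = true
[1] true → true = true
[2] exactly-one(true, false, false) = true
[root] true AND true = true
Overall: true → honored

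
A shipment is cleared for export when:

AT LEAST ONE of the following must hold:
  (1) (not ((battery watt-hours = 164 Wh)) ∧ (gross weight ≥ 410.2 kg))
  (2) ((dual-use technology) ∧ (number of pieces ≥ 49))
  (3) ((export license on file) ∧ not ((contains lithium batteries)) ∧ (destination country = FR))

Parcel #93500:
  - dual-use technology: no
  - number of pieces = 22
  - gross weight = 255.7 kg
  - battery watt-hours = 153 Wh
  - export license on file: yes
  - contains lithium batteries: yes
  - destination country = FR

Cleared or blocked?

Atomic conditions:
  battery watt-hours = 164 Wh: 153 == 164 is false
  gross weight ≥ 410.2 kg: 255.7 ≥ 410.2 is false
  dual-use technology: no → false
  number of pieces ≥ 49: 22 ≥ 49 is false
  export license on file: yes → true
  contains lithium batteries: yes → true
  destination country = FR: FR == FR is true
Combine:
[1.1] NOT false = true
[1] true AND false = false
[2] false AND false = false
[3.2] NOT true = false
[3] true AND false AND true = false
[root] false OR false OR false = false
Overall: false → blocked

Blocked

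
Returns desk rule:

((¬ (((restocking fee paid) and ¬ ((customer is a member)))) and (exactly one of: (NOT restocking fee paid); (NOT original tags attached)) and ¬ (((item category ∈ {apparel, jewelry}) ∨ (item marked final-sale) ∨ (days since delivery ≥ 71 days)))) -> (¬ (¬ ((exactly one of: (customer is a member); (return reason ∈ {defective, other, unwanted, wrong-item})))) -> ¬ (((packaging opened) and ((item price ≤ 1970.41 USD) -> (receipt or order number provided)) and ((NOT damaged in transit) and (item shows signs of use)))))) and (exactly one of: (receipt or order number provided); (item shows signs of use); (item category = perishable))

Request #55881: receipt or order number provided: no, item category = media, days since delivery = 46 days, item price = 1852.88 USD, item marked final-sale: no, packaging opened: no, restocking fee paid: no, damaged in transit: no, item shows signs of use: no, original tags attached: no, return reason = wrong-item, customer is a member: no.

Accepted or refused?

Atomic conditions:
  restocking fee paid: no → false
  customer is a member: no → false
  NOT restocking fee paid: no → true
  NOT original tags attached: no → true
  item category ∈ {apparel, jewelry}: media is not in the set → false
  item marked final-sale: no → false
  days since delivery ≥ 71 days: 46 ≥ 71 is false
  return reason ∈ {defective, other, unwanted, wrong-item}: wrong-item is in the set → true
  packaging opened: no → false
  item price ≤ 1970.41 USD: 1852.88 ≤ 1970.41 is true
  receipt or order number provided: no → false
  NOT damaged in transit: no → true
  item shows signs of use: no → false
  item category = perishable: media == perishable is false
Combine:
[1.1.1.1.2] NOT false = true
[1.1.1.1] false AND true = false
[1.1.1] NOT false = true
[1.1.2] exactly-one(true, true) = false
[1.1.3.1] false OR false OR false = false
[1.1.3] NOT false = true
[1.1] true AND false AND true = false
[1.2.1.1.1] exactly-one(false, true) = true
[1.2.1.1] NOT true = false
[1.2.1] NOT false = true
[1.2.2.1.2] true → false = false
[1.2.2.1.3] true AND false = false
[1.2.2.1] false AND false AND false = false
[1.2.2] NOT false = true
[1.2] true → true = true
[1] false → true (antecedent false ⇒ implication holds) = true
[2] exactly-one(false, false, false) = false
[root] true AND false = false
Overall: false → refused

Refused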